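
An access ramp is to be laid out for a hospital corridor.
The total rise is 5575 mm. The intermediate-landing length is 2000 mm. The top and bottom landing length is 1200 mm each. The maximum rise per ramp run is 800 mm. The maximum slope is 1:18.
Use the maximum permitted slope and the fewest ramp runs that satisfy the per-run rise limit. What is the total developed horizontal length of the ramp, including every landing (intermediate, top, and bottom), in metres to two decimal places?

114.75 m

5575 / 800 = 6.97, so 7 ramp runs are needed. That means 6 intermediate landings.
Horizontal run for 5575 mm of rise at 1:18 is 5575 × 18 = 100350 mm.
Intermediate landings: 6 × 2000 = 12000 mm.
Top and bottom landings: 2 × 1200 = 2400 mm.
Total = 100350 + 12000 + 2400 = 114750 mm.
= 114.75 m.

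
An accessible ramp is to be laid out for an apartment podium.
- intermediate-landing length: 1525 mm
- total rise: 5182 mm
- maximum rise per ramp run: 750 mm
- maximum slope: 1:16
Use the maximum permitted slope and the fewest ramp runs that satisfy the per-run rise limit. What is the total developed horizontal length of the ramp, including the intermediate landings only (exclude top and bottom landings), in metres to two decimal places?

⌈5182/750⌉ = 7 ramp runs. That means 6 intermediate landings.
Ramp run (horizontal) at 1:16: 5182 × 16 = 82912 mm.
Intermediate landings: 6 × 1525 = 9150 mm.
Developed length = 82912 + 9150 = 92062 mm.
= 92.06 m.

92.06 m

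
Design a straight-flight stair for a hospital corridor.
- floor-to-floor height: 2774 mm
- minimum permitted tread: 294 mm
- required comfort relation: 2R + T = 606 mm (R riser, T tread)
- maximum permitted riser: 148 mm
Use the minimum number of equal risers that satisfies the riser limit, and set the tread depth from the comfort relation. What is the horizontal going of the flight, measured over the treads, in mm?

5652 mm

⌈2774/148⌉ = 19 risers.
Each riser is 2774/19 = 146 mm (≤ 148 mm).
T = 606 − 2·146 = 314 mm, which satisfies the 294 mm minimum.
19 risers give 18 treads; going = 18 × 314 = 5652 mm.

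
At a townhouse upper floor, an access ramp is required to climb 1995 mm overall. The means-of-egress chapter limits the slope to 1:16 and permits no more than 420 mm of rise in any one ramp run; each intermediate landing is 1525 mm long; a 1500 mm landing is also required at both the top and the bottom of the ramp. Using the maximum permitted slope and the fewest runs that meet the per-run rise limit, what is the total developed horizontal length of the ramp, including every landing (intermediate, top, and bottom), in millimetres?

At most 420 each: 1995/420 = 4.75, giving 5 ramp runs. That means 4 intermediate landings.
Horizontal run for 1995 mm of rise at 1:16 is 1995 × 16 = 31920 mm.
Intermediate landings: 4 × 1525 = 6100 mm.
Top and bottom landings: 2 × 1500 = 3000 mm.
Total = 31920 + 6100 + 3000 = 41020 mm.

41020 mm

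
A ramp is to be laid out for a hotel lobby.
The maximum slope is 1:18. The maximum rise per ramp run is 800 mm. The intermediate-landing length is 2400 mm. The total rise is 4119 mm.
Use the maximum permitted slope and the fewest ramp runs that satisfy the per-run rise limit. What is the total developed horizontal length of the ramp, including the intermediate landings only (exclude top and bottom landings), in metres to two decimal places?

⌈4119/800⌉ = 6 ramp runs. That means 5 intermediate landings.
Horizontal run for 4119 mm of rise at 1:18 is 4119 × 18 = 74142 mm.
Intermediate landings: 5 × 2400 = 12000 mm.
Total developed length = 74142 + 12000 = 86142 mm.
= 86.14 m.

86.14 m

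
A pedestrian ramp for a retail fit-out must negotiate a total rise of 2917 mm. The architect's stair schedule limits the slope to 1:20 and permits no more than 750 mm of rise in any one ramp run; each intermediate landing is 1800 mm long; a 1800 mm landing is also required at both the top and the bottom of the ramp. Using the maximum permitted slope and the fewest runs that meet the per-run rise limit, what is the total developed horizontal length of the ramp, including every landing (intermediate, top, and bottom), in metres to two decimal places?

2917 / 750 = 3.89, so 4 ramp runs are needed. That means 3 intermediate landings.
Horizontal run for 2917 mm of rise at 1:20 is 2917 × 20 = 58340 mm.
3 intermediate landings contribute 3 × 1800 = 5400 mm.
Top and bottom landings: 2 × 1800 = 3600 mm.
Total = 58340 + 5400 + 3600 = 67340 mm.
= 67.34 m.

67.34 m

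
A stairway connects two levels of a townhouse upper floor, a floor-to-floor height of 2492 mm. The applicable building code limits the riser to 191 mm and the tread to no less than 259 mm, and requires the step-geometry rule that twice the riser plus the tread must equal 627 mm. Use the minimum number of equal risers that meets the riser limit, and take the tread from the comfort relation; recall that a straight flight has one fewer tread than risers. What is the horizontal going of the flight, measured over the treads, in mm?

⌈2492/191⌉ = 14 risers.
R = 2492 ÷ 14 = 178 mm.
From 2R + T = 627: T = 627 − 356 = 271 mm.
Treads = 14 − 1 = 13; going = 13 × 271 = 3523 mm.

3523 mm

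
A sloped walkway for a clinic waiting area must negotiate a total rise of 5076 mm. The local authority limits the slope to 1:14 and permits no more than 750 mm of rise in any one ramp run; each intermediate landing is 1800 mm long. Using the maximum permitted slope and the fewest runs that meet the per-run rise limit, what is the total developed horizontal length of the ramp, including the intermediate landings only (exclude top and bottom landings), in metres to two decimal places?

81.86 m

5076 / 750 = 6.768 → round up to 7 ramp runs. That means 6 intermediate landings.
Horizontal run for 5076 mm of rise at 1:14 is 5076 × 14 = 71064 mm.
Intermediate landings: 6 × 1800 = 10800 mm.
Developed length = 71064 + 10800 = 81864 mm.
= 81.86 m.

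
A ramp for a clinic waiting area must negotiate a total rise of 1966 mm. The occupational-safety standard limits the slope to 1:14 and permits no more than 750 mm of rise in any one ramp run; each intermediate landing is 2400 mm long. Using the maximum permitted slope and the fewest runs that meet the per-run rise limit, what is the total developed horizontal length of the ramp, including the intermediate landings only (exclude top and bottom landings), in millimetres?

1966 / 750 = 2.621 → round up to 3 ramp runs. That means 2 intermediate landings.
Ramp run (horizontal) at 1:14: 1966 × 14 = 27524 mm.
2 intermediate landings contribute 2 × 2400 = 4800 mm.
Developed length = 27524 + 4800 = 32324 mm.

32324 mm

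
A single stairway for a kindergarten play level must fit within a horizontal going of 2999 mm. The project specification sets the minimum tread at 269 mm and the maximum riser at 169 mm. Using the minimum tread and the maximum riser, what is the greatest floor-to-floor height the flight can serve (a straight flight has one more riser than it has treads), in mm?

2999 / 269 = 11.15, so 11 treads fit.
Risers = treads + 1 = 12.
Maximum height = 12 × 169 = 2028 mm.

2028 mm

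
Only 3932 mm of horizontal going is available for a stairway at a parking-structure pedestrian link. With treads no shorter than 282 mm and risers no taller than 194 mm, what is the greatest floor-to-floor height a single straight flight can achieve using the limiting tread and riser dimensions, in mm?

3932 / 282 = 13.94, so 13 treads fit.
Risers = treads + 1 = 14.
Maximum height = 14 × 194 = 2716 mm.

2716 mm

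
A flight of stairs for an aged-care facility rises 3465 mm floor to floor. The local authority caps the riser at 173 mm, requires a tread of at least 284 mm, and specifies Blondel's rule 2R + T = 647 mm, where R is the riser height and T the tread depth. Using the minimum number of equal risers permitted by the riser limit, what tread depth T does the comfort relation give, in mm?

3465 / 173 = 20.03, so 21 risers are needed.
Riser R = 3465 / 21 = 165 mm, within the 173 mm limit.
Tread T = 647 − 2 × 165 = 317 mm (≥ 284 mm).

317 mm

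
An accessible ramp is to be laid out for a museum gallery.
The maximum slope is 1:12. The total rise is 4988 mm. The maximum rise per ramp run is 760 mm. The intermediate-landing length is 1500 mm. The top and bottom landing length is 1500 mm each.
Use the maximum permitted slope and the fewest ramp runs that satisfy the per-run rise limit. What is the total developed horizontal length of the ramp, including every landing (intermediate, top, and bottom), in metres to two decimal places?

At most 760 each: 4988/760 = 6.56, giving 7 ramp runs. That means 6 intermediate landings.
Ramp run (horizontal) at 1:12: 4988 × 12 = 59856 mm.
Intermediate landings: 6 × 1500 = 9000 mm.
Top and bottom landings: 2 × 1500 = 3000 mm.
Total = 59856 + 9000 + 3000 = 71856 mm.
= 71.86 m.

71.86 m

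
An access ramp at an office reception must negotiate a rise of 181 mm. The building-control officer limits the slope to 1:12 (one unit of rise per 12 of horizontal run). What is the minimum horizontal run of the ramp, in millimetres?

Run = rise × 12 = 181 × 12 = 2172 mm.

2172 mm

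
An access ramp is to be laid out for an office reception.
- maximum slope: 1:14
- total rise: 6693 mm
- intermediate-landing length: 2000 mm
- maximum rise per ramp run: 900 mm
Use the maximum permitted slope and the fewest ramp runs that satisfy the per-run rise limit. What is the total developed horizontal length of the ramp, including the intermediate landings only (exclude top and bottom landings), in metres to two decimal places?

107.70 m

⌈6693/900⌉ = 8 ramp runs. That means 7 intermediate landings.
Ramp run (horizontal) at 1:14: 6693 × 14 = 93702 mm.
Intermediate landings: 7 × 2000 = 14000 mm.
Total developed length = 93702 + 14000 = 107702 mm.
= 107.70 m.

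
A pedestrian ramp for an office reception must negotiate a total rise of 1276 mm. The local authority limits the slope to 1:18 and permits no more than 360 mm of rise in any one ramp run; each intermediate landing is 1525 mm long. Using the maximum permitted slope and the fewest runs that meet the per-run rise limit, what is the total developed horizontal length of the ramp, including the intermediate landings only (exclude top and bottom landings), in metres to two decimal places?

27.54 m

⌈1276/360⌉ = 4 ramp runs. That means 3 intermediate landings.
Ramp run (horizontal) at 1:18: 1276 × 18 = 22968 mm.
3 intermediate landings contribute 3 × 1525 = 4575 mm.
Developed length = 22968 + 4575 = 27543 mm.
= 27.54 m.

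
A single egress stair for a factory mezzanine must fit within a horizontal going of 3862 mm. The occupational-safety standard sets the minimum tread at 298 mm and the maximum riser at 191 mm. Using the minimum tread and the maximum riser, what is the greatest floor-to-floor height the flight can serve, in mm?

2483 mm

Treads that fit: ⌊3862 / 298⌋ = 12.
Risers = treads + 1 = 13.
Maximum height = 13 × 191 = 2483 mm.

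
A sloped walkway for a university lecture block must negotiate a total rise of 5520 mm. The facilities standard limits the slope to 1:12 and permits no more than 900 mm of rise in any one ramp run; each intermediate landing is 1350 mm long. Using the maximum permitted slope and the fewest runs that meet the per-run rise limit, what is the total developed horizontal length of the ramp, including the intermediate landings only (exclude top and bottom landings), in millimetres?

5520 / 900 = 6.13, so 7 ramp runs are needed. That means 6 intermediate landings.
Ramp run (horizontal) at 1:12: 5520 × 12 = 66240 mm.
Intermediate landings: 6 × 1350 = 8100 mm.
Developed length = 66240 + 8100 = 74340 mm.

74340 mm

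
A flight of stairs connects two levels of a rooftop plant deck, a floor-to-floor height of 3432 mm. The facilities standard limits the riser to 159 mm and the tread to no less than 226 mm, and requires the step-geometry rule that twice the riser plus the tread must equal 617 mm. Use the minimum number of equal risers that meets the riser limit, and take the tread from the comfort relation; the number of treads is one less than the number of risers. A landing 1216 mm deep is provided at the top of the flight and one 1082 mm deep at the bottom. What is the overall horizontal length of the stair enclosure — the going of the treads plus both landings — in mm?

8703 mm

3432 / 159 = 21.585 → round up to 22 risers.
Riser R = 3432 / 22 = 156 mm, within the 159 mm limit.
T = 617 − 2·156 = 305 mm, which satisfies the 226 mm minimum.
Going = (22 − 1) × 305 = 6405 mm.
Add landings: 6405 + 1216 + 1082 = 8703 mm.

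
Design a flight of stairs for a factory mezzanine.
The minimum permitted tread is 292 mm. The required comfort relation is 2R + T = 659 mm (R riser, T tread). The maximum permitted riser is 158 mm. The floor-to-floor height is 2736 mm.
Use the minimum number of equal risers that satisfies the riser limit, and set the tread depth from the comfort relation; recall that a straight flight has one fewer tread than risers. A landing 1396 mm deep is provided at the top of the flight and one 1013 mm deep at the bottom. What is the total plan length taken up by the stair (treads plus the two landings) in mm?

2736 / 158 = 17.32, so 18 risers are needed.
R = 2736 ÷ 18 = 152 mm.
T = 659 − 2·152 = 355 mm, which satisfies the 292 mm minimum.
18 risers give 17 treads; going = 17 × 355 = 6035 mm.
Enclosure = 6035 + 1396 + 1013 = 8444 mm.

8444 mm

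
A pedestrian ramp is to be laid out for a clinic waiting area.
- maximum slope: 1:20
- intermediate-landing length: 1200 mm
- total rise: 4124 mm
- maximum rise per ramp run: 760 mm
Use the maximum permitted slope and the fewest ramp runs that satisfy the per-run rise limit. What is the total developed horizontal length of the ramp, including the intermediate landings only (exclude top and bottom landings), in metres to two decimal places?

88.48 m

⌈4124/760⌉ = 6 ramp runs. That means 5 intermediate landings.
Ramp run (horizontal) at 1:20: 4124 × 20 = 82480 mm.
Intermediate landings: 5 × 1200 = 6000 mm.
Total developed length = 82480 + 6000 = 88480 mm.
= 88.48 m.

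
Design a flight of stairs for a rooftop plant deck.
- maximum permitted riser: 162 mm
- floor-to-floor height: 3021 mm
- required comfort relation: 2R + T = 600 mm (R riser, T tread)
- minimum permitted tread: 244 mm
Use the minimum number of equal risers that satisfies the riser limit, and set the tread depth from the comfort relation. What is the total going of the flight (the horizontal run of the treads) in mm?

At most 162 each: 3021/162 = 18.65, giving 19 risers.
Riser R = 3021 / 19 = 159 mm, within the 162 mm limit.
T = 600 − 2·159 = 282 mm, which satisfies the 244 mm minimum.
Treads = 19 − 1 = 18; going = 18 × 282 = 5076 mm.

5076 mm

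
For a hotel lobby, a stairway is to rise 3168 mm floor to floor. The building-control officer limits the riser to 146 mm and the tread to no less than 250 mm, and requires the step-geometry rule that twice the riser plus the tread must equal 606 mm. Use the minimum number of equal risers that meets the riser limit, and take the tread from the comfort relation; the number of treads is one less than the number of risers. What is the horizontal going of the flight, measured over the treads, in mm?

6678 mm

⌈3168/146⌉ = 22 risers.
Each riser is 3168/22 = 144 mm (≤ 146 mm).
T = 606 − 2·144 = 318 mm, which satisfies the 250 mm minimum.
22 risers give 21 treads; going = 21 × 318 = 6678 mm.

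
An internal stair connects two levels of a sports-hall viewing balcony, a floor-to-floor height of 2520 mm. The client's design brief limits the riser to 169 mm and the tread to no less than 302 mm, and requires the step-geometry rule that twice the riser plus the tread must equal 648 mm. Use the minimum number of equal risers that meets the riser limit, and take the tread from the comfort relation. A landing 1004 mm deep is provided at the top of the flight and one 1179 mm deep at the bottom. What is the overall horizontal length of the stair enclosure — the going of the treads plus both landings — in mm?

6551 mm

2520 / 169 = 14.911 → round up to 15 risers.
Riser R = 2520 / 15 = 168 mm, within the 169 mm limit.
Tread T = 648 − 2 × 168 = 312 mm (≥ 302 mm).
15 risers give 14 treads; going = 14 × 312 = 4368 mm.
Enclosure = 4368 + 1004 + 1179 = 6551 mm.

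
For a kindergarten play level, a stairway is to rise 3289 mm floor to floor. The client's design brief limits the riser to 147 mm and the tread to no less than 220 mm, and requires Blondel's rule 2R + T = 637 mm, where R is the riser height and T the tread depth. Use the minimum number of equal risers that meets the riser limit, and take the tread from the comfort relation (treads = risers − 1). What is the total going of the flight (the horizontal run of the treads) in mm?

7722 mm

⌈3289/147⌉ = 23 risers.
Each riser is 3289/23 = 143 mm (≤ 147 mm).
From 2R + T = 637: T = 637 − 286 = 351 mm.
23 risers give 22 treads; going = 22 × 351 = 7722 mm.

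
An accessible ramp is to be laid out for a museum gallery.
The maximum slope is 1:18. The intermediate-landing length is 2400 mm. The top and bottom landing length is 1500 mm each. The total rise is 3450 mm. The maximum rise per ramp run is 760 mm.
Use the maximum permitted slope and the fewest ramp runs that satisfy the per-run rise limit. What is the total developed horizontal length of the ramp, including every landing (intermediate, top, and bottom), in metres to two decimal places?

74.70 m

3450 / 760 = 4.54, so 5 ramp runs are needed. That means 4 intermediate landings.
Ramp run (horizontal) at 1:18: 3450 × 18 = 62100 mm.
4 intermediate landings contribute 4 × 2400 = 9600 mm.
Top and bottom landings: 2 × 1500 = 3000 mm.
Total = 62100 + 9600 + 3000 = 74700 mm.
= 74.70 m.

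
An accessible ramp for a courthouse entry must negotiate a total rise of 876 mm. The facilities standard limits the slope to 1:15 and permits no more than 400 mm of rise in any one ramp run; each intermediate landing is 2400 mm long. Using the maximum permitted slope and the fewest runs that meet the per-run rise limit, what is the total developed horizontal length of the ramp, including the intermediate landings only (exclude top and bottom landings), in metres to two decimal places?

⌈876/400⌉ = 3 ramp runs. That means 2 intermediate landings.
Horizontal run for 876 mm of rise at 1:15 is 876 × 15 = 13140 mm.
2 intermediate landings contribute 2 × 2400 = 4800 mm.
Developed length = 13140 + 4800 = 17940 mm.
= 17.94 m.

17.94 m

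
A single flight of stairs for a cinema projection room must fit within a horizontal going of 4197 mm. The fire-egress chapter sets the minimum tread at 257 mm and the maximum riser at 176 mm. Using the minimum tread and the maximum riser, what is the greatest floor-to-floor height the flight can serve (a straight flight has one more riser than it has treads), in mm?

Treads that fit: ⌊4197 / 257⌋ = 16.
Risers = treads + 1 = 17.
Maximum height = 17 × 176 = 2992 mm.

2992 mm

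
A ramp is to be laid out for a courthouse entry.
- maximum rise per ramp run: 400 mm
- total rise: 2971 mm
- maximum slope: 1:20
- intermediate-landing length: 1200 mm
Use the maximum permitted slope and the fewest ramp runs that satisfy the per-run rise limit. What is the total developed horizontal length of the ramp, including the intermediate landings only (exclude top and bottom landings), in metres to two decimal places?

67.82 m

2971 / 400 = 7.428 → round up to 8 ramp runs. That means 7 intermediate landings.
Ramp run (horizontal) at 1:20: 2971 × 20 = 59420 mm.
Intermediate landings: 7 × 1200 = 8400 mm.
Developed length = 59420 + 8400 = 67820 mm.
= 67.82 m.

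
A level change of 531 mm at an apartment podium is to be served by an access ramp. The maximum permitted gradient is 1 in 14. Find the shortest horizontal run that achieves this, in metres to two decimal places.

Run = rise × 14 = 531 × 14 = 7434 mm.
7434 mm = 7.43 m.

7.43 m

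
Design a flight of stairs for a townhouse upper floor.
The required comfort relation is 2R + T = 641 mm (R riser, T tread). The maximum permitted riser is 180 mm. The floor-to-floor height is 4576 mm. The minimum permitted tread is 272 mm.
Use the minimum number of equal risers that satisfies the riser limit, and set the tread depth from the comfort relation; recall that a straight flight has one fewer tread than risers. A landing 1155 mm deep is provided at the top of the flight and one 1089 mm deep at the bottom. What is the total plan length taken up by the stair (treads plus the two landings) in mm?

4576 / 180 = 25.42, so 26 risers are needed.
R = 4576 ÷ 26 = 176 mm.
From 2R + T = 641: T = 641 − 352 = 289 mm.
Treads = 26 − 1 = 25; going = 25 × 289 = 7225 mm.
Enclosure = 7225 + 1155 + 1089 = 9469 mm.

9469 mm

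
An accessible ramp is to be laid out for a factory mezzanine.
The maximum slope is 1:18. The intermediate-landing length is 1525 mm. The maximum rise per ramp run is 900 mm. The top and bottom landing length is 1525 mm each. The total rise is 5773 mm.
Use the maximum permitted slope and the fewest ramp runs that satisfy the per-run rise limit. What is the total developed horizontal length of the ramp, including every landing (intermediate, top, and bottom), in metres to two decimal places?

⌈5773/900⌉ = 7 ramp runs. That means 6 intermediate landings.
Horizontal run for 5773 mm of rise at 1:18 is 5773 × 18 = 103914 mm.
6 intermediate landings contribute 6 × 1525 = 9150 mm.
Top and bottom landings: 2 × 1525 = 3050 mm.
Total = 103914 + 9150 + 3050 = 116114 mm.
= 116.11 m.

116.11 m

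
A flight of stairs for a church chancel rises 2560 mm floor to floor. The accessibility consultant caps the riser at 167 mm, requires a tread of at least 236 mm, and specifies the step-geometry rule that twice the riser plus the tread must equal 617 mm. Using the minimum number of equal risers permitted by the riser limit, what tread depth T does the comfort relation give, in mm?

297 mm

2560 / 167 = 15.329 → round up to 16 risers.
Each riser is 2560/16 = 160 mm (≤ 167 mm).
From 2R + T = 617: T = 617 − 320 = 297 mm.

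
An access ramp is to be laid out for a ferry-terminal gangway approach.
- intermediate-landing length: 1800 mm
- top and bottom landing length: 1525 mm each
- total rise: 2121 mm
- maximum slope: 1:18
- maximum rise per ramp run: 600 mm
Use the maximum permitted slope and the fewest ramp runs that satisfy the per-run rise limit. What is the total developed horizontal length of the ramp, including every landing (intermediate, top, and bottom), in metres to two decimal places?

At most 600 each: 2121/600 = 3.54, giving 4 ramp runs. That means 3 intermediate landings.
Ramp run (horizontal) at 1:18: 2121 × 18 = 38178 mm.
3 intermediate landings contribute 3 × 1800 = 5400 mm.
Top and bottom landings: 2 × 1525 = 3050 mm.
Total = 38178 + 5400 + 3050 = 46628 mm.
= 46.63 m.

46.63 m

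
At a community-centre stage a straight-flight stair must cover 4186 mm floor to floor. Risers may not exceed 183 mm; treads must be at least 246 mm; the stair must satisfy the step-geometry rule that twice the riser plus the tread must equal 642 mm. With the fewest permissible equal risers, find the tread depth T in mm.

278 mm

⌈4186/183⌉ = 23 risers.
R = 4186 ÷ 23 = 182 mm.
From 2R + T = 642: T = 642 − 364 = 278 mm.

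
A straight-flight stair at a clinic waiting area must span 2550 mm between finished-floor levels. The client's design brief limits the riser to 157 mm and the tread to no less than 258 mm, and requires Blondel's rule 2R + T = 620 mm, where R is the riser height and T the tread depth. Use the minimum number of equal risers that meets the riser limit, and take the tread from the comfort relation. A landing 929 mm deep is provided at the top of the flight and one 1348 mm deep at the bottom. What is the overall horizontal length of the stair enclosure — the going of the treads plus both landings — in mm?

7397 mm

⌈2550/157⌉ = 17 risers.
Riser R = 2550 / 17 = 150 mm, within the 157 mm limit.
From 2R + T = 620: T = 620 − 300 = 320 mm.
Going = (17 − 1) × 320 = 5120 mm.
Enclosure = 5120 + 929 + 1348 = 7397 mm.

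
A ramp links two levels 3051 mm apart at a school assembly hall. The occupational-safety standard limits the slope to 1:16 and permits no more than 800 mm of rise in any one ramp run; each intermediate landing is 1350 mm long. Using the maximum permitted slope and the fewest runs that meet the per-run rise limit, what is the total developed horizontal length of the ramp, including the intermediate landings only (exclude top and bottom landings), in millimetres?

52866 mm

At most 800 each: 3051/800 = 3.81, giving 4 ramp runs. That means 3 intermediate landings.
Ramp run (horizontal) at 1:16: 3051 × 16 = 48816 mm.
3 intermediate landings contribute 3 × 1350 = 4050 mm.
Developed length = 48816 + 4050 = 52866 mm.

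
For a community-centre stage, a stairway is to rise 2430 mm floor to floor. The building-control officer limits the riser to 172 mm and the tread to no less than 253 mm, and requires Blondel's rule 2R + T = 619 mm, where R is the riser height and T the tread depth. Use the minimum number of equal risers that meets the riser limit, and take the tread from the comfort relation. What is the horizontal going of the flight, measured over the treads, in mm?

4130 mm

2430 / 172 = 14.128 → round up to 15 risers.
R = 2430 ÷ 15 = 162 mm.
Tread T = 619 − 2 × 162 = 295 mm (≥ 253 mm).
15 risers give 14 treads; going = 14 × 295 = 4130 mm.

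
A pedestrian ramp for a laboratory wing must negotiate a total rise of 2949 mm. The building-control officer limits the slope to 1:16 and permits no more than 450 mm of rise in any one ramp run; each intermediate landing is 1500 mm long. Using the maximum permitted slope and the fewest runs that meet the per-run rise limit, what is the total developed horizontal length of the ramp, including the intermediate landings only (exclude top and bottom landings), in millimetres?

56184 mm

At most 450 each: 2949/450 = 6.55, giving 7 ramp runs. That means 6 intermediate landings.
Horizontal run for 2949 mm of rise at 1:16 is 2949 × 16 = 47184 mm.
Intermediate landings: 6 × 1500 = 9000 mm.
Developed length = 47184 + 9000 = 56184 mm.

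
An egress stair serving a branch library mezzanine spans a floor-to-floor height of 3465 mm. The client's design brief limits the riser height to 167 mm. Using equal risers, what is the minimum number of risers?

21 risers

At most 167 each: 3465/167 = 20.75, giving 21 risers.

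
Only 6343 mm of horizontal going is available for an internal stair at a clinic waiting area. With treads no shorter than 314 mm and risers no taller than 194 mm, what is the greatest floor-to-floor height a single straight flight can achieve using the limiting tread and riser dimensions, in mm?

6343 / 314 = 20.20, so 20 treads fit.
Risers = treads + 1 = 21.
Maximum height = 21 × 194 = 4074 mm.

4074 mm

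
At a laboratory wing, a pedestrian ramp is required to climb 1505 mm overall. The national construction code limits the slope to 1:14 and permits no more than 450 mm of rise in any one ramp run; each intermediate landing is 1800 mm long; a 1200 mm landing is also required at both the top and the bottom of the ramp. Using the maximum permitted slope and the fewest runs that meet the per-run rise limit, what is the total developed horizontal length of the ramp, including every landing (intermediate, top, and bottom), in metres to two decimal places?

28.87 m

⌈1505/450⌉ = 4 ramp runs. That means 3 intermediate landings.
Horizontal run for 1505 mm of rise at 1:14 is 1505 × 14 = 21070 mm.
Intermediate landings: 3 × 1800 = 5400 mm.
Top and bottom landings: 2 × 1200 = 2400 mm.
Total = 21070 + 5400 + 2400 = 28870 mm.
= 28.87 m.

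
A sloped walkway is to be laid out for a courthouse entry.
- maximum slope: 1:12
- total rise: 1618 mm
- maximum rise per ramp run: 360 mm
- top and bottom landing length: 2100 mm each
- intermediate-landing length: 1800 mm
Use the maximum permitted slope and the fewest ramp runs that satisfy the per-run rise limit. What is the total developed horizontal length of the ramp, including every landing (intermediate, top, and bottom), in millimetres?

⌈1618/360⌉ = 5 ramp runs. That means 4 intermediate landings.
Horizontal run for 1618 mm of rise at 1:12 is 1618 × 12 = 19416 mm.
4 intermediate landings contribute 4 × 1800 = 7200 mm.
Top and bottom landings: 2 × 2100 = 4200 mm.
Total = 19416 + 7200 + 4200 = 30816 mm.

30816 mm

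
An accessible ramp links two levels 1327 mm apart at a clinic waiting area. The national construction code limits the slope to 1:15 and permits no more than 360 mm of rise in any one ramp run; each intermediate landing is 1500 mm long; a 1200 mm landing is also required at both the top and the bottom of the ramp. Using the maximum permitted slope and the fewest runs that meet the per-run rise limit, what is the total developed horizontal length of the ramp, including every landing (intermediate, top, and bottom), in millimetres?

26805 mm

⌈1327/360⌉ = 4 ramp runs. That means 3 intermediate landings.
Ramp run (horizontal) at 1:15: 1327 × 15 = 19905 mm.
Intermediate landings: 3 × 1500 = 4500 mm.
Top and bottom landings: 2 × 1200 = 2400 mm.
Total = 19905 + 4500 + 2400 = 26805 mm.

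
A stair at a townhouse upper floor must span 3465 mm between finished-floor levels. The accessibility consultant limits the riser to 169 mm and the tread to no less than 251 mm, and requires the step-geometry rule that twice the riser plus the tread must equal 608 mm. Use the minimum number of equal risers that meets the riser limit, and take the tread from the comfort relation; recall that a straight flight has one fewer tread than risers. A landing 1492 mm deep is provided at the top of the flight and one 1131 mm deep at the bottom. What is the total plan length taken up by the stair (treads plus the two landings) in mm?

8183 mm

3465 / 169 = 20.50, so 21 risers are needed.
R = 3465 ÷ 21 = 165 mm.
From 2R + T = 608: T = 608 − 330 = 278 mm.
Treads = 21 − 1 = 20; going = 20 × 278 = 5560 mm.
Enclosure = 5560 + 1492 + 1131 = 8183 mm.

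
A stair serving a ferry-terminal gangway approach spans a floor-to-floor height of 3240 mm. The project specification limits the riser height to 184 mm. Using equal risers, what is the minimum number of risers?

3240 / 184 = 17.61, so 18 risers are needed.

18 risers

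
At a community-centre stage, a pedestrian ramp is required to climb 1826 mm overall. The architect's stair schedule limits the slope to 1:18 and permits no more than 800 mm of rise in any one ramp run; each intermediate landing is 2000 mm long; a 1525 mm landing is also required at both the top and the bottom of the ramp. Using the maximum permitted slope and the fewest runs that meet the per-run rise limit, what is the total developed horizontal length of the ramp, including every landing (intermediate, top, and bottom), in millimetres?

39918 mm

1826 / 800 = 2.283 → round up to 3 ramp runs. That means 2 intermediate landings.
Horizontal run for 1826 mm of rise at 1:18 is 1826 × 18 = 32868 mm.
2 intermediate landings contribute 2 × 2000 = 4000 mm.
Top and bottom landings: 2 × 1525 = 3050 mm.
Total = 32868 + 4000 + 3050 = 39918 mm.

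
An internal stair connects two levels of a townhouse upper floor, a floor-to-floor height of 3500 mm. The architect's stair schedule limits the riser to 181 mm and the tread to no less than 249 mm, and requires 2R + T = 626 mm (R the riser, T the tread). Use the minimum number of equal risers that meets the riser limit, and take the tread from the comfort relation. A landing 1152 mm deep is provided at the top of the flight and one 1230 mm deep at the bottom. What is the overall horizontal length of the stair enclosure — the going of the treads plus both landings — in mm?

7626 mm

3500 / 181 = 19.337 → round up to 20 risers.
Riser R = 3500 / 20 = 175 mm, within the 181 mm limit.
Tread T = 626 − 2 × 175 = 276 mm (≥ 249 mm).
20 risers give 19 treads; going = 19 × 276 = 5244 mm.
Enclosure = 5244 + 1152 + 1230 = 7626 mm.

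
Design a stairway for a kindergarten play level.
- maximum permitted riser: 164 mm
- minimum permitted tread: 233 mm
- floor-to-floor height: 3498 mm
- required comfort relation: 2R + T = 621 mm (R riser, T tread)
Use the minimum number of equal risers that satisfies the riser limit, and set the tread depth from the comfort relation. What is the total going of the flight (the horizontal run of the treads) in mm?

At most 164 each: 3498/164 = 21.33, giving 22 risers.
Each riser is 3498/22 = 159 mm (≤ 164 mm).
T = 621 − 2·159 = 303 mm, which satisfies the 233 mm minimum.
Treads = 22 − 1 = 21; going = 21 × 303 = 6363 mm.

6363 mm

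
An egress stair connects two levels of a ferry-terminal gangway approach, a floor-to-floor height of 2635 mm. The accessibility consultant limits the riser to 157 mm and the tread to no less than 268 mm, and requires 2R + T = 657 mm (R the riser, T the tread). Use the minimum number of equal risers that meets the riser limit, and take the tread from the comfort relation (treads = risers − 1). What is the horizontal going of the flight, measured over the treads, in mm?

At most 157 each: 2635/157 = 16.78, giving 17 risers.
Each riser is 2635/17 = 155 mm (≤ 157 mm).
From 2R + T = 657: T = 657 − 310 = 347 mm.
17 risers give 16 treads; going = 16 × 347 = 5552 mm.

5552 mm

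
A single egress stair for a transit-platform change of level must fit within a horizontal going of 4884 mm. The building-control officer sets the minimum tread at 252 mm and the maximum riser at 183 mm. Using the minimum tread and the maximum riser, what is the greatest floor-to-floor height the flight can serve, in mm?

3660 mm

Treads that fit: ⌊4884 / 252⌋ = 19.
Risers = treads + 1 = 20.
Maximum height = 20 × 183 = 3660 mm.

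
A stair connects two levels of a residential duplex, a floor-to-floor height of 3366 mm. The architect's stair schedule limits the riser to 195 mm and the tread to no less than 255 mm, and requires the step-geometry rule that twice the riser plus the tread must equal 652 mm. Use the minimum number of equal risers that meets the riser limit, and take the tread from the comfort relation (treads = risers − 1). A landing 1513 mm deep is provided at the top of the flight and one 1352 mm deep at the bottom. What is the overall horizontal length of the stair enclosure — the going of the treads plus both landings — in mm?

3366 / 195 = 17.26, so 18 risers are needed.
Each riser is 3366/18 = 187 mm (≤ 195 mm).
T = 652 − 2·187 = 278 mm, which satisfies the 255 mm minimum.
Going = (18 − 1) × 278 = 4726 mm.
Add landings: 4726 + 1513 + 1352 = 7591 mm.

7591 mm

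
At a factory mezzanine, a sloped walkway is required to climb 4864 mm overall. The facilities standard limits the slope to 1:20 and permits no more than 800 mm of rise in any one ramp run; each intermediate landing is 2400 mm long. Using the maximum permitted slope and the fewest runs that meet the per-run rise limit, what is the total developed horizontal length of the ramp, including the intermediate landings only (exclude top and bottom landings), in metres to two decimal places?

4864 / 800 = 6.080 → round up to 7 ramp runs. That means 6 intermediate landings.
Ramp run (horizontal) at 1:20: 4864 × 20 = 97280 mm.
6 intermediate landings contribute 6 × 2400 = 14400 mm.
Total developed length = 97280 + 14400 = 111680 mm.
= 111.68 m.

111.68 m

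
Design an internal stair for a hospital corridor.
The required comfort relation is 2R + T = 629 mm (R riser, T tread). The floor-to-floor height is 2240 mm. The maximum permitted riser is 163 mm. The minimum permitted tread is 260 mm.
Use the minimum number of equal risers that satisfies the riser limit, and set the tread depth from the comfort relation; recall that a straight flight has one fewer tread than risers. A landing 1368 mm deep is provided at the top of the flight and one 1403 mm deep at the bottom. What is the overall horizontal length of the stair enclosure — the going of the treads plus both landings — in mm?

6788 mm

At most 163 each: 2240/163 = 13.74, giving 14 risers.
Each riser is 2240/14 = 160 mm (≤ 163 mm).
From 2R + T = 629: T = 629 − 320 = 309 mm.
14 risers give 13 treads; going = 13 × 309 = 4017 mm.
Add landings: 4017 + 1368 + 1403 = 6788 mm.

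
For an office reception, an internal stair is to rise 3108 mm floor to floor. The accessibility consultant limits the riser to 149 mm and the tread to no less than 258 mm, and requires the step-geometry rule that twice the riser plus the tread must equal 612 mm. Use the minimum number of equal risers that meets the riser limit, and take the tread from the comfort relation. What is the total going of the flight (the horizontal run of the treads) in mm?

6320 mm

3108 / 149 = 20.86, so 21 risers are needed.
R = 3108 ÷ 21 = 148 mm.
Tread T = 612 − 2 × 148 = 316 mm (≥ 258 mm).
Treads = 21 − 1 = 20; going = 20 × 316 = 6320 mm.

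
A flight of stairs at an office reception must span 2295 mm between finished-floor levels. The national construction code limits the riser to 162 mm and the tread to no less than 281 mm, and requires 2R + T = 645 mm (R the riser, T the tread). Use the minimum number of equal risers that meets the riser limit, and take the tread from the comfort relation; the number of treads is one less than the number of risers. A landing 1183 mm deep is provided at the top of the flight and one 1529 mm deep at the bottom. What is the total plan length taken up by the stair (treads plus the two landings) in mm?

At most 162 each: 2295/162 = 14.17, giving 15 risers.
R = 2295 ÷ 15 = 153 mm.
T = 645 − 2·153 = 339 mm, which satisfies the 281 mm minimum.
Going = (15 − 1) × 339 = 4746 mm.
Enclosure = 4746 + 1183 + 1529 = 7458 mm.

7458 mm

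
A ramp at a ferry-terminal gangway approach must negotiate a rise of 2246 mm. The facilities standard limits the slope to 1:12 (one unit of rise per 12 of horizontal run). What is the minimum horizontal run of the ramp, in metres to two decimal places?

26.95 m

At 1:12 the run is 12 × 2246 = 26952 mm.
26952 mm = 26.95 m.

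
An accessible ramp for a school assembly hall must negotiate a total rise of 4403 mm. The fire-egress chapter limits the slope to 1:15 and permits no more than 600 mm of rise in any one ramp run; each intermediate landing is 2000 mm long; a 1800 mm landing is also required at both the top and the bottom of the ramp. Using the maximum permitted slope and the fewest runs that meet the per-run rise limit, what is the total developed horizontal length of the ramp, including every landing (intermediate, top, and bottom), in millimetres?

4403 / 600 = 7.34, so 8 ramp runs are needed. That means 7 intermediate landings.
Ramp run (horizontal) at 1:15: 4403 × 15 = 66045 mm.
7 intermediate landings contribute 7 × 2000 = 14000 mm.
Top and bottom landings: 2 × 1800 = 3600 mm.
Total = 66045 + 14000 + 3600 = 83645 mm.

83645 mm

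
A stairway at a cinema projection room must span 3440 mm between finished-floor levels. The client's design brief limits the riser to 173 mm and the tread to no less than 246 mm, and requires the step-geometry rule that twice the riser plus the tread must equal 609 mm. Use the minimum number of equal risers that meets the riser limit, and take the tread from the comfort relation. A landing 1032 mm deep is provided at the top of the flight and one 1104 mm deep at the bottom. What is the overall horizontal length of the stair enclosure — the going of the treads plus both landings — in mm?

3440 / 173 = 19.88, so 20 risers are needed.
Each riser is 3440/20 = 172 mm (≤ 173 mm).
T = 609 − 2·172 = 265 mm, which satisfies the 246 mm minimum.
20 risers give 19 treads; going = 19 × 265 = 5035 mm.
Add landings: 5035 + 1032 + 1104 = 7171 mm.

7171 mm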